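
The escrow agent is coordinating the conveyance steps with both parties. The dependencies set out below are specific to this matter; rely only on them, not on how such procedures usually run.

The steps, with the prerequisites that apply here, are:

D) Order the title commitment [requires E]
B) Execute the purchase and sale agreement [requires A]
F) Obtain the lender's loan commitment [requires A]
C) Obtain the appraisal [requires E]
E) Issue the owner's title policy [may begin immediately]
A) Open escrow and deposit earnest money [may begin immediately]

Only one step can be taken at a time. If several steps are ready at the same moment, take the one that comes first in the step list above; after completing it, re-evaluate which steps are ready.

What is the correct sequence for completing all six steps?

E, D, C, A, B, F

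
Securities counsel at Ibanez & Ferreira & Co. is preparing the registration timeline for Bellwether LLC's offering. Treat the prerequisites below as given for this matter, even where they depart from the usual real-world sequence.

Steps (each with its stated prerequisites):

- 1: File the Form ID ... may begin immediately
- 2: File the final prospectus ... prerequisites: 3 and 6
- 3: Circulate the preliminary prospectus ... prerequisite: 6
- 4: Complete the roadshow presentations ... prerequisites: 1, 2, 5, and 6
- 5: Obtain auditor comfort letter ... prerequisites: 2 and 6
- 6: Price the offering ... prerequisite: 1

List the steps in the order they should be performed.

1, 6, 3, 2, 5, 4

1 is the only step with nothing outstanding, so it goes first.
6 needed 1, now all done → 6.
That leaves 3 as the only ready step → 3.
That leaves 2 as the only ready step → 2.
Next only 5 has its prerequisites met → 5.
4 is the only step now ready → 4.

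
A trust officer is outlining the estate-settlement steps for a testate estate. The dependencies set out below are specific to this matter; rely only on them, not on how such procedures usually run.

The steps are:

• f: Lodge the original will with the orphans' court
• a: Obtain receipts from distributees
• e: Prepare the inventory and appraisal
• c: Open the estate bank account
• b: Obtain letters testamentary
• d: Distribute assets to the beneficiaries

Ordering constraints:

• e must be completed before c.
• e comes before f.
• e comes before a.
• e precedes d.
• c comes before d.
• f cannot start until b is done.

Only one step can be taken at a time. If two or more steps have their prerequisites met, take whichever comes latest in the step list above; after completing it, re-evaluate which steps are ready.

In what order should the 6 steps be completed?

b e c d a f

b and e have no prerequisites; b is listed later, so b is first.
Next only e has its prerequisites met → e.
Ready: c, a and f. c is listed later → c.
Now d, a and f have their prerequisites met. d is listed later, so d next.
Now a and f have their prerequisites met. a is listed later, so a next.
That leaves f as the only ready step → f.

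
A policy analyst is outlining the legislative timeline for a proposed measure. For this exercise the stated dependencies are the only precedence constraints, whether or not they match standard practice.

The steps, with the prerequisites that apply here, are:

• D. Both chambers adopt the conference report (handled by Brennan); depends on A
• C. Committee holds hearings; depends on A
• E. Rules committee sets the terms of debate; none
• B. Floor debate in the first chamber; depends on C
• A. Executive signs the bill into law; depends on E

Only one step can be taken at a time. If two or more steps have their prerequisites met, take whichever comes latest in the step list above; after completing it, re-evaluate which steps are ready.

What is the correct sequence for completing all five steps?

Only E has no prerequisites, so it is first.
A is the only step now ready → A.
Now C and D have their prerequisites met. C is listed later, so C next.
B now also ready, so the ready set is {B, D}; B is listed later → B.
That leaves D as the only ready step → D.

E → A → C → B → D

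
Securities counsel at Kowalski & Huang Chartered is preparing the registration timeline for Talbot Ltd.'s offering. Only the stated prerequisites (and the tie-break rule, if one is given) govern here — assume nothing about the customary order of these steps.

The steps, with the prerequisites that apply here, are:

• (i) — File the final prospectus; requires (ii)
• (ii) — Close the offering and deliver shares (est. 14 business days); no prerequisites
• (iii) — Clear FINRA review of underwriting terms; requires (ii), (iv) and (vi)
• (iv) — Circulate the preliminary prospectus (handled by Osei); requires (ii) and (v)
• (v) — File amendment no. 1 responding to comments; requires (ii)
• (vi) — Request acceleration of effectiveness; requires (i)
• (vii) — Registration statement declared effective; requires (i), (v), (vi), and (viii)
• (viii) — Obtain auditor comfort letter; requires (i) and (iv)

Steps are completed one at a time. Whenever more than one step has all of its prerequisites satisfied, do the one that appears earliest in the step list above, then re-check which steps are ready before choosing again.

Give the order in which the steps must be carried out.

Only (ii) has no prerequisites, so it is first.
Ready: (i) and (v). (i) is listed earlier → (i).
(vi) now also ready, so the ready set is {(v), (vi)}; (v) is listed earlier → (v).
Ready: (iv) and (vi). (iv) is listed earlier → (iv).
Now (vi) and (viii) have their prerequisites met. (vi) is listed earlier, so (vi) next.
Ready: (iii) and (viii). (iii) is listed earlier → (iii).
(viii) needed (i) and (iv), now all done → (viii).
That leaves (vii) as the only ready step → (vii).

(ii) (i) (v) (iv) (vi) (iii) (viii) (vii)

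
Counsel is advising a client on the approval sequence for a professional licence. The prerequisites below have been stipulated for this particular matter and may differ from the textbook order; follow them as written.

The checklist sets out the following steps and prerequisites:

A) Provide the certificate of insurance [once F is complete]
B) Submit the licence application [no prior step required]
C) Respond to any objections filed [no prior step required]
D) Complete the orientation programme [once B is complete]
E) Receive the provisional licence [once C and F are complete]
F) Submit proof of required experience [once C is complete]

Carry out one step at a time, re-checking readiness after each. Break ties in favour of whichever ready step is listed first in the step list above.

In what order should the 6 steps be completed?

B, C, D, F, A, E

Nothing is required for B and C. B is listed earlier → B first.
Now C and D have their prerequisites met. C is listed earlier, so C next.
F now also ready, so the ready set is {D, F}; D is listed earlier → D.
F needed C, now all done → F.
A and E are both available; A is listed earlier → A.
Next only E has its prerequisites met → E.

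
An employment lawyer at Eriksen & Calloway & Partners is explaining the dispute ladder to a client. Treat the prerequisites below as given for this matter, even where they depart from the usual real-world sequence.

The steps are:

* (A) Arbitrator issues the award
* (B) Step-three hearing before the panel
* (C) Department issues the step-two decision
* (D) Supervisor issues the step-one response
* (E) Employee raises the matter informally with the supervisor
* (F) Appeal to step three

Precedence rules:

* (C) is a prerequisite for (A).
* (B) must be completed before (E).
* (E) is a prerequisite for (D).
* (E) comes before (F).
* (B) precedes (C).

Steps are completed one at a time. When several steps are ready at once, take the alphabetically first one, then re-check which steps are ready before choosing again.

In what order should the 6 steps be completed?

(B) → (C) → (A) → (E) → (D) → (F)

(B) has no prerequisites → (B) first.
(C) and (E) are both available; (C) has the earlier label → (C).
Ready: (A) and (E). (A) has the earlier label → (A).
(E) is the only step now ready → (E).
(D) and (F) are both available; (D) has the earlier label → (D).
That leaves (F) as the only ready step → (F).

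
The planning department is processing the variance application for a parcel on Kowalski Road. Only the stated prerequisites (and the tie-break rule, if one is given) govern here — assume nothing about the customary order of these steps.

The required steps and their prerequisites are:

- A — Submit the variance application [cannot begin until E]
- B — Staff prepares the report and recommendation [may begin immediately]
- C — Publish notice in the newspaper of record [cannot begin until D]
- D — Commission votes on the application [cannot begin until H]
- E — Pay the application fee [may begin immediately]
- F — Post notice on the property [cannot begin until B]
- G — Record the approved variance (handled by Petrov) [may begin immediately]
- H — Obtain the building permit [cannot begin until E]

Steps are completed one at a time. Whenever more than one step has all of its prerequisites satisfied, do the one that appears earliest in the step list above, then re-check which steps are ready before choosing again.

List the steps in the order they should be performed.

B, E, A, F, G, H, D, C

Nothing is required for B, E and G. B is listed earlier → B first.
E, F and G are all available; E is listed earlier → E.
A, F, G and H are all available; A is listed earlier → A.
Now F, G and H have their prerequisites met. F is listed earlier, so F next.
G and H are both available; G is listed earlier → G.
That leaves H as the only ready step → H.
D is the only step now ready → D.
That leaves C as the only ready step → C.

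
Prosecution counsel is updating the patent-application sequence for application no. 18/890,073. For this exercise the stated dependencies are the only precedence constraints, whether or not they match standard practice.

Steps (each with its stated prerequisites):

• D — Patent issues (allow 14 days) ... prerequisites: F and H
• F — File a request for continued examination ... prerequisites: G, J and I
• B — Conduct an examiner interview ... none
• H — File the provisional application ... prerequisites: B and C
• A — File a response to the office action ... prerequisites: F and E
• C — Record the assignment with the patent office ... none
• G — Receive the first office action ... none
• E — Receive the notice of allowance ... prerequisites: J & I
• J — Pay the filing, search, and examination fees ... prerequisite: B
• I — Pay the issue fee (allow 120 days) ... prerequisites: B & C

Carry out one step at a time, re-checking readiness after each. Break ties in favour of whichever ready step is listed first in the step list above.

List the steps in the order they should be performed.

Nothing is required for B, C and G. B is listed earlier → B first.
J now also ready, so the ready set is {C, G, J}; C is listed earlier → C.
H, G, J and I are all available; H is listed earlier → H.
Ready: G, J and I. G is listed earlier → G.
Ready: J and I. J is listed earlier → J.
Next only I has its prerequisites met → I.
Now F and E have their prerequisites met. F is listed earlier, so F next.
Ready: D and E. D is listed earlier → D.
E needed J and I, now all done → E.
Next only A has its prerequisites met → A.

B, C, H, G, J, I, F, D, E, A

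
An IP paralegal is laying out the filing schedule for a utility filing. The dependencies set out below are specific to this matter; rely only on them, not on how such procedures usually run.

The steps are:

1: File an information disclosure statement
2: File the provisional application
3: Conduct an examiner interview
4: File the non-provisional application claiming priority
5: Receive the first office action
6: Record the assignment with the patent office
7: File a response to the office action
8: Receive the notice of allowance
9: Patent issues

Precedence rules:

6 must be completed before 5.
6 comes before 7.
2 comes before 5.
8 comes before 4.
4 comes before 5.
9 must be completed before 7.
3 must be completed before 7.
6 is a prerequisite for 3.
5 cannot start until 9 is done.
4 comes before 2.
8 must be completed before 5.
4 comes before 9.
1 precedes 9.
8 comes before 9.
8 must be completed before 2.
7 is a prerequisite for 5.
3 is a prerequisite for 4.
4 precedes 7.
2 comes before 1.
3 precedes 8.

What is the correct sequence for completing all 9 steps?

6 has no prerequisites → 6 first.
3 needed 6, now all done → 3.
8 needed 3, now all done → 8.
4 needed 3 and 8, now all done → 4.
That leaves 2 as the only ready step → 2.
Next only 1 has its prerequisites met → 1.
9 needed 1, 4 and 8, now all done → 9.
7 is the only step now ready → 7.
5 needed 2, 4, 6, 7, 8 and 9, now all done → 5.

6, 3, 8, 4, 2, 1, 9, 7, 5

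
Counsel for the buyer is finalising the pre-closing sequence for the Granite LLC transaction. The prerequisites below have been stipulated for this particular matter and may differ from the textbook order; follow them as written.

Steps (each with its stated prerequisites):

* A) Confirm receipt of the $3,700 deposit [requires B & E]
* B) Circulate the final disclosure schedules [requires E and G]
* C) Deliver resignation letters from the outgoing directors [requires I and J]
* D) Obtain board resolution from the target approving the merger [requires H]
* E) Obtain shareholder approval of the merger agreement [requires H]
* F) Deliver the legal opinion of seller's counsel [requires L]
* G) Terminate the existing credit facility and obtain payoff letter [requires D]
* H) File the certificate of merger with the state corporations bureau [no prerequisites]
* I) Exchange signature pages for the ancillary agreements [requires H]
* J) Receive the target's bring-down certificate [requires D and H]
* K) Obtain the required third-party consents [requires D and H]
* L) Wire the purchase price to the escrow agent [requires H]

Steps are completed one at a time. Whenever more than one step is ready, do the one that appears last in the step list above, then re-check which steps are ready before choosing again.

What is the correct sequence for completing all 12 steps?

H → L → I → F → E → D → K → J → G → C → B → A

H is the only step with nothing outstanding, so it goes first.
L, I, E and D are all available; L is listed later → L.
Now I, F, E and D have their prerequisites met. I is listed later, so I next.
F, E and D are all available; F is listed later → F.
Ready: E and D. E is listed later → E.
Next only D has its prerequisites met → D.
Ready: K, J and G. K is listed later → K.
Ready: J and G. J is listed later → J.
C now also ready, so the ready set is {G, C}; G is listed later → G.
Ready: C and B. C is listed later → C.
B needed G and E, now all done → B.
Next only A has its prerequisites met → A.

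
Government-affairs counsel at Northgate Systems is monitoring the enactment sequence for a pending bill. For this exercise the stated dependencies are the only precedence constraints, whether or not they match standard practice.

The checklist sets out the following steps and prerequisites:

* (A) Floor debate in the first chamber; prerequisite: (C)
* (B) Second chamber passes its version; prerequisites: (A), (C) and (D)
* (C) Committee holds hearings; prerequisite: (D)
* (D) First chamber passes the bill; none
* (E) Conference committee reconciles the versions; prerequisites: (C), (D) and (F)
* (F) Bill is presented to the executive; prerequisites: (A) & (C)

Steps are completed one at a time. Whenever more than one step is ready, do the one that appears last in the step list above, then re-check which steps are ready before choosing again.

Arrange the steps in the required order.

Only (D) has no prerequisites, so it is first.
That leaves (C) as the only ready step → (C).
Next only (A) has its prerequisites met → (A).
Ready: (F) and (B). (F) is listed later → (F).
(E) now also ready, so the ready set is {(E), (B)}; (E) is listed later → (E).
Next only (B) has its prerequisites met → (B).

(D) (C) (A) (F) (E) (B)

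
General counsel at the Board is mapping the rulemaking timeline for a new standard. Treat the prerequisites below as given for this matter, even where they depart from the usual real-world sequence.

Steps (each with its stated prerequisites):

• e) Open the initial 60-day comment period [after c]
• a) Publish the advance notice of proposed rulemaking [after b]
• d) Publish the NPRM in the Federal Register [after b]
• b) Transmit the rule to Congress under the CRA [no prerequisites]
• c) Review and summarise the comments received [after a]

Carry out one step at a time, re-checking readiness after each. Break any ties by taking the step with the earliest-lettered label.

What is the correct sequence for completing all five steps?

b, a, c, d, e

b has no prerequisites → b first.
Ready: a and d. a has the earlier label → a.
c now also ready, so the ready set is {c, d}; c has the earlier label → c.
d and e are both available; d has the earlier label → d.
Next only e has its prerequisites met → e.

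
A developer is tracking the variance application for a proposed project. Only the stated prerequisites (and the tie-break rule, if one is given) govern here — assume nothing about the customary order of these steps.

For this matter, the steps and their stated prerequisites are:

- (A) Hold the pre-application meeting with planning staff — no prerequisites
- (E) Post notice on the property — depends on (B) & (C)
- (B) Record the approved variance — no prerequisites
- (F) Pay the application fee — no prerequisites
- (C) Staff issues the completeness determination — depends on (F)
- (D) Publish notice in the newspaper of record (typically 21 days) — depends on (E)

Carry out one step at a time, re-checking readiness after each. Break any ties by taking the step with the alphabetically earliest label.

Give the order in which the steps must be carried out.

(A), (B) and (F) have no prerequisites; (A) has the earlier label, so (A) is first.
Now (B) and (F) have their prerequisites met. (B) has the earlier label, so (B) next.
That leaves (F) as the only ready step → (F).
(C) needed (F), now all done → (C).
That leaves (E) as the only ready step → (E).
(D) is the only step now ready → (D).

(A), (B), (F), (C), (E), (D)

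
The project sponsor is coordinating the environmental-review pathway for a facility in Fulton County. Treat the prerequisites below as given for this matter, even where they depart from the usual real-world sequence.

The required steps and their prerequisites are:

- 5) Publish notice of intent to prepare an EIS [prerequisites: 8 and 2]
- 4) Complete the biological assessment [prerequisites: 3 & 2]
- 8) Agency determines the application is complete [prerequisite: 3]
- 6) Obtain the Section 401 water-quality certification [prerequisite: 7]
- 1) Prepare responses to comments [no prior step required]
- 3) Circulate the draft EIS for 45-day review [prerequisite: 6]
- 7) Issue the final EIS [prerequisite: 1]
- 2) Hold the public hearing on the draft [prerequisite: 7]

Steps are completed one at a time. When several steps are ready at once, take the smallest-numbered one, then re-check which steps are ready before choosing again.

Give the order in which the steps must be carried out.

1 7 2 6 3 4 8 5

Only 1 has no prerequisites, so it is first.
7 needed 1, now all done → 7.
Ready: 2 and 6. 2 has the earlier label → 2.
That leaves 6 as the only ready step → 6.
That leaves 3 as the only ready step → 3.
4 and 8 are both available; 4 has the earlier label → 4.
Next only 8 has its prerequisites met → 8.
5 needed 2 and 8, now all done → 5.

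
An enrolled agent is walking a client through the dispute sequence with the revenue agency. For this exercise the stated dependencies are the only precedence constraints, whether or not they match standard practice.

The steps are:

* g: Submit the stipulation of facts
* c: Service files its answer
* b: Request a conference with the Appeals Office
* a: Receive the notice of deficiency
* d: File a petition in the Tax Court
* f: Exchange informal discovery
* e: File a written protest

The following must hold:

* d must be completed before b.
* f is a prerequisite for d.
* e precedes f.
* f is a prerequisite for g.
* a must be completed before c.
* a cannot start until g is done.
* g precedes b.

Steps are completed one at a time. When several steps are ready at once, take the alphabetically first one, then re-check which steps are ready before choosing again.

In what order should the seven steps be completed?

e has no prerequisites → e first.
That leaves f as the only ready step → f.
Ready: d and g. d has the earlier label → d.
That leaves g as the only ready step → g.
Ready: a and b. a has the earlier label → a.
b and c are both available; b has the earlier label → b.
c needed a, now all done → c.

e → f → d → g → a → b → c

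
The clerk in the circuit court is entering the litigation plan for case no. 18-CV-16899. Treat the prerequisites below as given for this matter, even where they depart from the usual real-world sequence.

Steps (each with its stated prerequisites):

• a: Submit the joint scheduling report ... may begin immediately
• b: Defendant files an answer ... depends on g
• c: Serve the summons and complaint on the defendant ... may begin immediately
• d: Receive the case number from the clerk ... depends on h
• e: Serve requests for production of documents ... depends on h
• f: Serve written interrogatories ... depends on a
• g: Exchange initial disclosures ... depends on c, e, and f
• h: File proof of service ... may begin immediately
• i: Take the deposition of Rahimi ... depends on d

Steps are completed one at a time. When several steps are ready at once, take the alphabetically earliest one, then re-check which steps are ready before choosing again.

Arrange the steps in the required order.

a → c → f → h → d → e → g → b → i

Nothing is required for a, c and h. a has the earlier label → a first.
c, f and h are all available; c has the earlier label → c.
Now f and h have their prerequisites met. f has the earlier label, so f next.
h is the only step now ready → h.
Now d and e have their prerequisites met. d has the earlier label, so d next.
Now e and i have their prerequisites met. e has the earlier label, so e next.
g now also ready, so the ready set is {g, i}; g has the earlier label → g.
Ready: b and i. b has the earlier label → b.
That leaves i as the only ready step → i.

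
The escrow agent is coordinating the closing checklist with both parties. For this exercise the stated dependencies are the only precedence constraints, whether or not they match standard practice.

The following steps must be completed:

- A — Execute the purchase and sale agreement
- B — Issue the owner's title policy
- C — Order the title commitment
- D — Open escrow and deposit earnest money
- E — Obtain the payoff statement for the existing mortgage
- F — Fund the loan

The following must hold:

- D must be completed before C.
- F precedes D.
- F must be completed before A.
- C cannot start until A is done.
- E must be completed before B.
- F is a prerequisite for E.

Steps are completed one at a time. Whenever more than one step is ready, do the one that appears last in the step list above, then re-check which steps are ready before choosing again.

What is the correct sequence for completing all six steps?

F, E, D, B, A, C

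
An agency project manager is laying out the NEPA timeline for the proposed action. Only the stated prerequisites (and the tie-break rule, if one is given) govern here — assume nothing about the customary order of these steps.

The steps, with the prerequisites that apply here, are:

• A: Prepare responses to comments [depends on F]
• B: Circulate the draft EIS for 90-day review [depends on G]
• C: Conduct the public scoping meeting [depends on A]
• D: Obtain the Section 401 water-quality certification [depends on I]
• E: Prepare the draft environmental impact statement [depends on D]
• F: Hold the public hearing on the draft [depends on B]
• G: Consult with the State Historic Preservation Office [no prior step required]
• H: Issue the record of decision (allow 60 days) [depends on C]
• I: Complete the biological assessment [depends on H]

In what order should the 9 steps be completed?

G, B, F, A, C, H, I, D, E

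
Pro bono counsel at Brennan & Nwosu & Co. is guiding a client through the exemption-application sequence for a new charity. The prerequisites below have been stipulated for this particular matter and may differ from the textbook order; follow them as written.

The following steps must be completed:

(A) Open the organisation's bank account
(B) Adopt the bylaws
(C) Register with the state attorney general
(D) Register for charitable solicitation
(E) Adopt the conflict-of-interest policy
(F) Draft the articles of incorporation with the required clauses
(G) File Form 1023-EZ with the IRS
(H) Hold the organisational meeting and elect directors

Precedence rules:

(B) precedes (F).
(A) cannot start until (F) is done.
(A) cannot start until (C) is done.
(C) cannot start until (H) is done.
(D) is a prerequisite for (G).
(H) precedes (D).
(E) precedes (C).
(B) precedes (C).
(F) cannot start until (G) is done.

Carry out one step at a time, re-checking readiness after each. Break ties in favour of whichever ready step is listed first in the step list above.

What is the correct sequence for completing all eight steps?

(B), (E), (H), (C), (D), (G), (F), (A)

Nothing is required for (B), (E) and (H). (B) is listed earlier → (B) first.
Now (E) and (H) have their prerequisites met. (E) is listed earlier, so (E) next.
(H) is the only step now ready → (H).
Now (C) and (D) have their prerequisites met. (C) is listed earlier, so (C) next.
(D) needed (H), now all done → (D).
(G) needed (D), now all done → (G).
(F) is the only step now ready → (F).
(A) needed (C) and (F), now all done → (A).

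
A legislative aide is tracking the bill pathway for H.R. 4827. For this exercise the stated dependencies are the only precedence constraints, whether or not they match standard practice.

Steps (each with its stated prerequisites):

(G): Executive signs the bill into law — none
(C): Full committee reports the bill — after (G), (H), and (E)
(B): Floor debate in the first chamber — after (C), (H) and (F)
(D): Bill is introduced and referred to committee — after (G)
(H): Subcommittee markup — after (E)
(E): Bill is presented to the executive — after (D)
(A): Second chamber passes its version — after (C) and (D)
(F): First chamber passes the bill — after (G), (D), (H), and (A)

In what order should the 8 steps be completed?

(G), (D), (E), (H), (C), (A), (F), (B)

(G) is the only step with nothing outstanding, so it goes first.
(D) is the only step now ready → (D).
Next only (E) has its prerequisites met → (E).
(H) is the only step now ready → (H).
(C) is the only step now ready → (C).
Next only (A) has its prerequisites met → (A).
Next only (F) has its prerequisites met → (F).
(B) needed (C), (H) and (F), now all done → (B).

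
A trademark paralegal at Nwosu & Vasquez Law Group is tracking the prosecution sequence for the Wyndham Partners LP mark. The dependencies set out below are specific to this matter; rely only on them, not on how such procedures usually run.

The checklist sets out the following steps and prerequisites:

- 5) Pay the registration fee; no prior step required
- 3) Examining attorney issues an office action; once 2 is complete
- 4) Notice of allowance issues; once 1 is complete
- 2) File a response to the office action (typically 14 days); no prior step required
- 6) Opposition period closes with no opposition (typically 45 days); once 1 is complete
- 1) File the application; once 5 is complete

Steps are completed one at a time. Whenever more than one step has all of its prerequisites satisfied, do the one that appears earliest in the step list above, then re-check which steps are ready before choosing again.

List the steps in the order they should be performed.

5, 2, 3, 1, 4, 6

5 and 2 have no prerequisites; 5 is listed earlier, so 5 is first.
1 now also ready, so the ready set is {2, 1}; 2 is listed earlier → 2.
3 and 1 are both available; 3 is listed earlier → 3.
That leaves 1 as the only ready step → 1.
Ready: 4 and 6. 4 is listed earlier → 4.
6 needed 1, now all done → 6.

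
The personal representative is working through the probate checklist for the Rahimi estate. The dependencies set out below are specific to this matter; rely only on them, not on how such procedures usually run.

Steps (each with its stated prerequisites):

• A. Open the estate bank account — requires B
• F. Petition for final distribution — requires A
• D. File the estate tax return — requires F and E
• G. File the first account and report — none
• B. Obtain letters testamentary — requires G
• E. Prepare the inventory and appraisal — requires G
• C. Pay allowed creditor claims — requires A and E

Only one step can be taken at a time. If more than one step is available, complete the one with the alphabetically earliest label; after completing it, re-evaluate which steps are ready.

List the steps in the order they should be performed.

Only G has no prerequisites, so it is first.
Now B and E have their prerequisites met. B has the earlier label, so B next.
Ready: A and E. A has the earlier label → A.
F now also ready, so the ready set is {E, F}; E has the earlier label → E.
C now also ready, so the ready set is {C, F}; C has the earlier label → C.
F is the only step now ready → F.
D is the only step now ready → D.

G B A E C F D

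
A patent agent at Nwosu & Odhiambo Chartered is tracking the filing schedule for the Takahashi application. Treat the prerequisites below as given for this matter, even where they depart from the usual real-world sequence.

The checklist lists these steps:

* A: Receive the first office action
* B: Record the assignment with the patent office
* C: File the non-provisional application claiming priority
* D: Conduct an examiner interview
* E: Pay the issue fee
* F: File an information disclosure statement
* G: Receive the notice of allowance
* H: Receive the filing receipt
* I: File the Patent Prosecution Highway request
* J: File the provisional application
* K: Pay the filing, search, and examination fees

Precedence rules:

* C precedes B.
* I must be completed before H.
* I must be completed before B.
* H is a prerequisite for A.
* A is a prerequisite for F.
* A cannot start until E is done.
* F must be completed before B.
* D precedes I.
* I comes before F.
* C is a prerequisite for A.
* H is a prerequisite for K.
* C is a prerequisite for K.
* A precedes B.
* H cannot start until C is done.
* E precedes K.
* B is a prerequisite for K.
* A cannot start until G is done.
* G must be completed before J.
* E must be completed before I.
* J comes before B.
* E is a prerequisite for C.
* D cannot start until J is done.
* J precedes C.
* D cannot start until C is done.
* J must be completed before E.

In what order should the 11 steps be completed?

G has no prerequisites → G first.
J needed G, now all done → J.
That leaves E as the only ready step → E.
C needed E and J, now all done → C.
Next only D has its prerequisites met → D.
I is the only step now ready → I.
Next only H has its prerequisites met → H.
That leaves A as the only ready step → A.
That leaves F as the only ready step → F.
B is the only step now ready → B.
Next only K has its prerequisites met → K.

G J E C D I H A F B K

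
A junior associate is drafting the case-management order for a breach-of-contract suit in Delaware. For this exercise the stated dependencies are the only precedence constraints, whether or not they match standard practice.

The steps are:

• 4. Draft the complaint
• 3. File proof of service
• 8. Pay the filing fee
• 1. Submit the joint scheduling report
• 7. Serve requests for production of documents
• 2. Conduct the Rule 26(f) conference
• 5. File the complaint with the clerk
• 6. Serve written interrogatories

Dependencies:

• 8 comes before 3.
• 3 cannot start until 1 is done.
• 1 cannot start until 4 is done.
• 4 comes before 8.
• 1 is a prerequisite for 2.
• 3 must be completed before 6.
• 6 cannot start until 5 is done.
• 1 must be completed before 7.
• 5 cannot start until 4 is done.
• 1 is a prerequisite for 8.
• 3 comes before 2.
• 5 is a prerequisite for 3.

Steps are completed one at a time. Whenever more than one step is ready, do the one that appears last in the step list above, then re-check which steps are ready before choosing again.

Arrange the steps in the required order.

4, 5, 1, 7, 8, 3, 6, 2

Only 4 has no prerequisites, so it is first.
Now 5 and 1 have their prerequisites met. 5 is listed later, so 5 next.
1 needed 4, now all done → 1.
Ready: 7 and 8. 7 is listed later → 7.
8 is the only step now ready → 8.
3 needed 5, 1 and 8, now all done → 3.
Now 6 and 2 have their prerequisites met. 6 is listed later, so 6 next.
That leaves 2 as the only ready step → 2.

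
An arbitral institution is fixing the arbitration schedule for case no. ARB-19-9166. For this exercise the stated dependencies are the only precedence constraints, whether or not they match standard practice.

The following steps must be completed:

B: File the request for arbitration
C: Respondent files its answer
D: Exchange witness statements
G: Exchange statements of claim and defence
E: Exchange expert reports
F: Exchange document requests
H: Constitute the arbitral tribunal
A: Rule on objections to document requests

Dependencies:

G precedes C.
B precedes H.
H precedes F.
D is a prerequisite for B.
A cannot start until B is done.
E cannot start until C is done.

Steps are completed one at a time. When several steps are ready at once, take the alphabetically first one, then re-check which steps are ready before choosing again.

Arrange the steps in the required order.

D → B → A → G → C → E → H → F

D and G have no prerequisites; D has the earlier label, so D is first.
B now also ready, so the ready set is {B, G}; B has the earlier label → B.
A, G and H are all available; A has the earlier label → A.
G and H are both available; G has the earlier label → G.
C and H are both available; C has the earlier label → C.
Now E and H have their prerequisites met. E has the earlier label, so E next.
H needed B, now all done → H.
That leaves F as the only ready step → F.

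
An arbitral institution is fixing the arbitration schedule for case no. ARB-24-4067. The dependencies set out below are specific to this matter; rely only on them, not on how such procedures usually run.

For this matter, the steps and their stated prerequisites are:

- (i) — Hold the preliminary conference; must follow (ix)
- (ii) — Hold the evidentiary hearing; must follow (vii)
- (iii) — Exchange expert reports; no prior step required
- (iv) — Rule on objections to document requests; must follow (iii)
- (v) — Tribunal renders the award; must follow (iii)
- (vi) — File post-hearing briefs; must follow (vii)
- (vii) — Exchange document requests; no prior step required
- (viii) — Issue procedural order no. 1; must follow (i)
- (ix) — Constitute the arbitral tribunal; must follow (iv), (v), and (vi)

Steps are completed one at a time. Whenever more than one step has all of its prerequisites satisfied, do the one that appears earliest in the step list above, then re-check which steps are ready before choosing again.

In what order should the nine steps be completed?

(iii), (iv), (v), (vii), (ii), (vi), (ix), (i), (viii)

Nothing is required for (iii) and (vii). (iii) is listed earlier → (iii) first.
Now (iv), (v) and (vii) have their prerequisites met. (iv) is listed earlier, so (iv) next.
(v) and (vii) are both available; (v) is listed earlier → (v).
That leaves (vii) as the only ready step → (vii).
Now (ii) and (vi) have their prerequisites met. (ii) is listed earlier, so (ii) next.
(vi) is the only step now ready → (vi).
That leaves (ix) as the only ready step → (ix).
(i) is the only step now ready → (i).
(viii) needed (i), now all done → (viii).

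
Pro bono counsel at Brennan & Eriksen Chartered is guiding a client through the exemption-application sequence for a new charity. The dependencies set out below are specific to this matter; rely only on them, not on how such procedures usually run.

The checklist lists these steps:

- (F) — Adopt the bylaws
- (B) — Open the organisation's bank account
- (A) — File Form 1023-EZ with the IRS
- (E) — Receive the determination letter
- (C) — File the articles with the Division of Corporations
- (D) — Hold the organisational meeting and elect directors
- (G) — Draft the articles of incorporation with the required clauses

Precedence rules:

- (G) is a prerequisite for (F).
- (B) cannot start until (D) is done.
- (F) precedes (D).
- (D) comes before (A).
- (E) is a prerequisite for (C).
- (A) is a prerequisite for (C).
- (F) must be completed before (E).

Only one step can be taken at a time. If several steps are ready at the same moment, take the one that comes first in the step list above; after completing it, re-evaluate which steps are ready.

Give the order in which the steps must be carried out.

(G) has no prerequisites → (G) first.
(F) is the only step now ready → (F).
(E) and (D) are both available; (E) is listed earlier → (E).
That leaves (D) as the only ready step → (D).
Now (B) and (A) have their prerequisites met. (B) is listed earlier, so (B) next.
(A) needed (D), now all done → (A).
(C) needed (A) and (E), now all done → (C).

(G) → (F) → (E) → (D) → (B) → (A) → (C)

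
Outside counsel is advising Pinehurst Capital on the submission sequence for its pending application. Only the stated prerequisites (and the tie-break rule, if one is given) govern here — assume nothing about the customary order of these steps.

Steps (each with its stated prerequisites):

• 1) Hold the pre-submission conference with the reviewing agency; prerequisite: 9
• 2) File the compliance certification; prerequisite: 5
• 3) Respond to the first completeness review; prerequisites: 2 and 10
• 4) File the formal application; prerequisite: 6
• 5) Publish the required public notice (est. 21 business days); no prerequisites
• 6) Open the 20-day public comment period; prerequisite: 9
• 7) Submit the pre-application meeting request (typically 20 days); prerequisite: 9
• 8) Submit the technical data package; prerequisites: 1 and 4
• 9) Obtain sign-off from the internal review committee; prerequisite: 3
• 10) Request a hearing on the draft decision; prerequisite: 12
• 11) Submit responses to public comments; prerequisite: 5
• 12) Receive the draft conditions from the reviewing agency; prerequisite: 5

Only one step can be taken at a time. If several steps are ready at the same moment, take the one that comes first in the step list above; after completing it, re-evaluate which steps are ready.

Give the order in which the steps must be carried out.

5 has no prerequisites → 5 first.
Now 2, 11 and 12 have their prerequisites met. 2 is listed earlier, so 2 next.
Ready: 11 and 12. 11 is listed earlier → 11.
Next only 12 has its prerequisites met → 12.
That leaves 10 as the only ready step → 10.
3 needed 2 and 10, now all done → 3.
9 needed 3, now all done → 9.
1, 6 and 7 are all available; 1 is listed earlier → 1.
6 and 7 are both available; 6 is listed earlier → 6.
Now 4 and 7 have their prerequisites met. 4 is listed earlier, so 4 next.
Now 7 and 8 have their prerequisites met. 7 is listed earlier, so 7 next.
8 is the only step now ready → 8.

5, 2, 11, 12, 10, 3, 9, 1, 6, 4, 7, 8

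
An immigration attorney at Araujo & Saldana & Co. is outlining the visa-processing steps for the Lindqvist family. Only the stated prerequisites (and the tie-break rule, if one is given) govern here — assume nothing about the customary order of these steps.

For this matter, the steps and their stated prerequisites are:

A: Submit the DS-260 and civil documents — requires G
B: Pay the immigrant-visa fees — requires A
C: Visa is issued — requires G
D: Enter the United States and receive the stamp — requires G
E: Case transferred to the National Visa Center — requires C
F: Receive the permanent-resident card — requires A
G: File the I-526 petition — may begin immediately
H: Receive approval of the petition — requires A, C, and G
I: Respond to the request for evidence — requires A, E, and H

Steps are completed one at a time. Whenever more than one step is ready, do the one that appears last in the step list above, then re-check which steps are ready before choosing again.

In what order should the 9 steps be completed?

G is the only step with nothing outstanding, so it goes first.
D, C and A are all available; D is listed later → D.
Ready: C and A. C is listed later → C.
E and A are both available; E is listed later → E.
A needed G, now all done → A.
H, F and B are all available; H is listed later → H.
I now also ready, so the ready set is {I, F, B}; I is listed later → I.
Now F and B have their prerequisites met. F is listed later, so F next.
B needed A, now all done → B.

G, D, C, E, A, H, I, F, B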